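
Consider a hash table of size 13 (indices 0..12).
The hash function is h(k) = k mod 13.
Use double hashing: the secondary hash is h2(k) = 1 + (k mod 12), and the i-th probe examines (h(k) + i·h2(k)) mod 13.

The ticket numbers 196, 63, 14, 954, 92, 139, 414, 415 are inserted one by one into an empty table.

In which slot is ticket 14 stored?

196 hashes to 1; slot 1 is free -> place at 1.
63 hashes to 11; slot 11 is free -> place at 11.
14 hashes to 1, h2=3; 1 taken -> place at 4.
954 hashes to 5; slot 5 is free -> place at 5.
92 hashes to 1, h2=9; 1 taken -> place at 10.
139 hashes to 9; slot 9 is free -> place at 9.
414 hashes to 11, h2=7; 11,5 taken -> place at 12.
415 hashes to 12, h2=8; 12 taken -> place at 7.
Table: [_, 196, _, _, 14, 954, _, 415, _, 139, 92, 63, 414]

4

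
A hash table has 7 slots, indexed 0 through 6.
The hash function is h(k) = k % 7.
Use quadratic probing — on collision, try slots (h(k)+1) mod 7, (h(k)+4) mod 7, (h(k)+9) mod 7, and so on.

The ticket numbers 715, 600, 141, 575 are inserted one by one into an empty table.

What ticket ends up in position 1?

715

715: h=1 → slot 1
600: h=5 → slot 5
141: h=1, probe 1,2 → slot 2
575: h=1, probe 1,2,5,3 → slot 3
Table: [—, 715, 141, 575, —, 600, —]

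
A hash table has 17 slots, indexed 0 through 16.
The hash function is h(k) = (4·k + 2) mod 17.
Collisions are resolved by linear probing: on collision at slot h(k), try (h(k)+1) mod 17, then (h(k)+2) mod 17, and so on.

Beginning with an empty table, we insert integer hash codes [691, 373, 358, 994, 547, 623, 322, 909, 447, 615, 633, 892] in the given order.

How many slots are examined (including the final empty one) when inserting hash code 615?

Insert 691: h=12, slot 12 empty -> index 12.
Insert 373: h=15, slot 15 empty -> index 15.
Insert 358: h=6, slot 6 empty -> index 6.
Insert 994: h=0, slot 0 empty -> index 0.
Insert 547: h=14, slot 14 empty -> index 14.
Insert 623: h=12, slot 12 occupied -> index 13.
Insert 322: h=15, slot 15 occupied -> index 16.
Insert 909: h=0, slot 0 occupied -> index 1.
Insert 447: h=5, slot 5 empty -> index 5.
Insert 615: h=14, slots 14,15,16,0,1 occupied -> index 2.
Insert 633: h=1, slots 1,2 occupied -> index 3.
Insert 892: h=0, slots 0,1,2,3 occupied -> index 4.
Table: [994, 909, 615, 633, 892, 447, 358, ∅, ∅, ∅, ∅, ∅, 691, 623, 547, 373, 322]

6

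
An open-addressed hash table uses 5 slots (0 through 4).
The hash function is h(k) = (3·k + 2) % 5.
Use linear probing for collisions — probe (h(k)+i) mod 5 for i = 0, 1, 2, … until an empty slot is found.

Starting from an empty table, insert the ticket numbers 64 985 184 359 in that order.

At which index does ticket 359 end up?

Insert 64: h=4, slot 4 empty → index 4.
Insert 985: h=2, slot 2 empty → index 2.
Insert 184: h=4, slot 4 occupied → index 0.
Insert 359: h=4, slots 4,0 occupied → index 1.
Table: [184, 359, 985, —, 64]

1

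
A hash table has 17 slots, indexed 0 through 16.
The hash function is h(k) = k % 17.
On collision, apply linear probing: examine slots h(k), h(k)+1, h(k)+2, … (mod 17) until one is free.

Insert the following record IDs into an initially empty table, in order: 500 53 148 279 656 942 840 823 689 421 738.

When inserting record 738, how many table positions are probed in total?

Insert 500: h=7, slot 7 empty => index 7.
Insert 53: h=2, slot 2 empty => index 2.
Insert 148: h=12, slot 12 empty => index 12.
Insert 279: h=7, slot 7 occupied => index 8.
Insert 656: h=10, slot 10 empty => index 10.
Insert 942: h=7, slots 7,8 occupied => index 9.
Insert 840: h=7, slots 7,8,9,10 occupied => index 11.
Insert 823: h=7, slots 7,8,9,10,11,12 occupied => index 13.
Insert 689: h=9, slots 9,10,11,12,13 occupied => index 14.
Insert 421: h=13, slots 13,14 occupied => index 15.
Insert 738: h=7, slots 7,8,9,10,11,12,13,14,15 occupied => index 16.
Table: [_, _, 53, _, _, _, _, 500, 279, 942, 656, 840, 148, 823, 689, 421, 738]

10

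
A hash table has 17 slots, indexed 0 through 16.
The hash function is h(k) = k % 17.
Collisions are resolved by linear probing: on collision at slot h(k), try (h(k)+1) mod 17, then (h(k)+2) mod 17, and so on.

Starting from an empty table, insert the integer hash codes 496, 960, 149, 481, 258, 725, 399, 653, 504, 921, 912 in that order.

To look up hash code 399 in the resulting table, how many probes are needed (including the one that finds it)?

496 hashes to 3; slot 3 is free => place at 3.
960 hashes to 8; slot 8 is free => place at 8.
149 hashes to 13; slot 13 is free => place at 13.
481 hashes to 5; slot 5 is free => place at 5.
258 hashes to 3; 3 taken => place at 4.
725 hashes to 11; slot 11 is free => place at 11.
399 hashes to 8; 8 taken => place at 9.
653 hashes to 7; slot 7 is free => place at 7.
504 hashes to 11; 11 taken => place at 12.
921 hashes to 3; 3,4,5 taken => place at 6.
912 hashes to 11; 11,12,13 taken => place at 14.
Table: [_, _, _, 496, 258, 481, 921, 653, 960, 399, _, 725, 504, 149, 912, _, _]
Lookup 399: h=8, probe 8,9 → found at 9.

2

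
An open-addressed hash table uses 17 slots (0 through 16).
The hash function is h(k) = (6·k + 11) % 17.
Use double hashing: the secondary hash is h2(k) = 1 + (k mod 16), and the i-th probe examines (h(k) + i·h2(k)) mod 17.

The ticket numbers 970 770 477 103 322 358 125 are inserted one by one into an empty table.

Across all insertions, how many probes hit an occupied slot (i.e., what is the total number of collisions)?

5

Insert 970: h=0, slot 0 empty => index 0.
Insert 770: h=7, slot 7 empty => index 7.
Insert 477: h=0, h2=14, slot 0 occupied => index 14.
Insert 103: h=0, h2=8, slot 0 occupied => index 8.
Insert 322: h=5, slot 5 empty => index 5.
Insert 358: h=0, h2=7, slots 0,7,14 occupied => index 4.
Insert 125: h=13, slot 13 empty => index 13.
Table: [970, ∅, ∅, ∅, 358, 322, ∅, 770, 103, ∅, ∅, ∅, ∅, 125, 477, ∅, ∅]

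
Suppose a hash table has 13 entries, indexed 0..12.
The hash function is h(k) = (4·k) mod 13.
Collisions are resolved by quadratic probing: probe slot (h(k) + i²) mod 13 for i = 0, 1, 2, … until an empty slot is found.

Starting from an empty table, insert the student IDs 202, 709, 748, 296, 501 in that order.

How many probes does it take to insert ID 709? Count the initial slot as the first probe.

202: h=2 => slot 2
709: h=2, probe 2,3 => slot 3
748: h=2, probe 2,3,6 => slot 6
296: h=1 => slot 1
501: h=2, probe 2,3,6,11 => slot 11
Table: [_, 296, 202, 709, _, _, 748, _, _, _, _, 501, _]

2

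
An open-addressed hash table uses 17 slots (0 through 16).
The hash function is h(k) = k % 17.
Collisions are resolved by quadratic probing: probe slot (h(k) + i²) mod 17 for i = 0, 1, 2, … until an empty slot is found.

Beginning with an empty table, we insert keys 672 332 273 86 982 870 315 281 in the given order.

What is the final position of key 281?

Insert 672: h=9, slot 9 empty → index 9.
Insert 332: h=9, slot 9 occupied → index 10.
Insert 273: h=1, slot 1 empty → index 1.
Insert 86: h=1, slot 1 occupied → index 2.
Insert 982: h=13, slot 13 empty → index 13.
Insert 870: h=3, slot 3 empty → index 3.
Insert 315: h=9, slots 9,10,13,1 occupied → index 8.
Insert 281: h=9, slots 9,10,13,1,8 occupied → index 0.
Table: [281, 273, 86, 870, ., ., ., ., 315, 672, 332, ., ., 982, ., ., .]

0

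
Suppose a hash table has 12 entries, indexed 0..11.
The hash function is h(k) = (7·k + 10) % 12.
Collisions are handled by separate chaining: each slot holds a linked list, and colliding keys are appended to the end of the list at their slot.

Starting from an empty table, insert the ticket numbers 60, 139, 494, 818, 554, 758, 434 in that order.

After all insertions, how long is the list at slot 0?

60 → bucket 10
139 → bucket 11
494 → bucket 0
818 → bucket 0 (collision)
554 → bucket 0 (collision)
758 → bucket 0 (collision)
434 → bucket 0 (collision)
Final buckets:
0: 494 -> 818 -> 554 -> 758 -> 434
1: —
2: —
3: —
4: —
5: —
6: —
7: —
8: —
9: —
10: 60
11: 139

5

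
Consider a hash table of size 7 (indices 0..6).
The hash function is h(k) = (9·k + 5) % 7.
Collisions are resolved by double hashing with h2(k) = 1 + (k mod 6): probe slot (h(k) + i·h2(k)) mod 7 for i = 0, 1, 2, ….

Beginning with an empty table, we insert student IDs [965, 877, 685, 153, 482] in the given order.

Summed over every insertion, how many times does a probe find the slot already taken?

965 hashes to 3; slot 3 is free => place at 3.
877 hashes to 2; slot 2 is free => place at 2.
685 hashes to 3, h2=2; 3 taken => place at 5.
153 hashes to 3, h2=4; 3 taken => place at 0.
482 hashes to 3, h2=3; 3 taken => place at 6.
Table: [153, —, 877, 965, —, 685, 482]

3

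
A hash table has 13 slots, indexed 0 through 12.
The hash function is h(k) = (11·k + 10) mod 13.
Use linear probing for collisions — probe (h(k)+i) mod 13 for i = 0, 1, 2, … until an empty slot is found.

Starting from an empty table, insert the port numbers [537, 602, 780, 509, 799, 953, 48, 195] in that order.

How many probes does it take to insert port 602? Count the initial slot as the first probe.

2

Insert 537: h=2, slot 2 empty => index 2.
Insert 602: h=2, slot 2 occupied => index 3.
Insert 780: h=10, slot 10 empty => index 10.
Insert 509: h=6, slot 6 empty => index 6.
Insert 799: h=11, slot 11 empty => index 11.
Insert 953: h=2, slots 2,3 occupied => index 4.
Insert 48: h=5, slot 5 empty => index 5.
Insert 195: h=10, slots 10,11 occupied => index 12.
Table: [∅, ∅, 537, 602, 953, 48, 509, ∅, ∅, ∅, 780, 799, 195]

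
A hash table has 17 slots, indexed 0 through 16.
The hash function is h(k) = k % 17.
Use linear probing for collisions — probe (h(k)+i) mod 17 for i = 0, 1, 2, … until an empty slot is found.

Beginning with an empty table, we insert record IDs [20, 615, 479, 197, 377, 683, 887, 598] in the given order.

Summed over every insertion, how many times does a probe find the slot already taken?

20: h=3 -> slot 3
615: h=3, probe 3,4 -> slot 4
479: h=3, probe 3,4,5 -> slot 5
197: h=10 -> slot 10
377: h=3, probe 3,4,5,6 -> slot 6
683: h=3, probe 3,4,5,6,7 -> slot 7
887: h=3, probe 3,4,5,6,7,8 -> slot 8
598: h=3, probe 3,4,5,6,7,8,9 -> slot 9
Table: [∅, ∅, ∅, 20, 615, 479, 377, 683, 887, 598, 197, ∅, ∅, ∅, ∅, ∅, ∅]

21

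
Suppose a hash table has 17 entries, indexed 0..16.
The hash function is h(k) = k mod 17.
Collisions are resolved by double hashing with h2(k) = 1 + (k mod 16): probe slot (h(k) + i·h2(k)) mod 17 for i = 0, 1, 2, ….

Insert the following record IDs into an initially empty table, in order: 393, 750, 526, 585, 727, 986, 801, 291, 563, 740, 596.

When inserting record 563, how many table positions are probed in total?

3

Insert 393: h=2, slot 2 empty -> index 2.
Insert 750: h=2, h2=15, slot 2 occupied -> index 0.
Insert 526: h=16, slot 16 empty -> index 16.
Insert 585: h=7, slot 7 empty -> index 7.
Insert 727: h=13, slot 13 empty -> index 13.
Insert 986: h=0, h2=11, slot 0 occupied -> index 11.
Insert 801: h=2, h2=2, slot 2 occupied -> index 4.
Insert 291: h=2, h2=4, slot 2 occupied -> index 6.
Insert 563: h=2, h2=4, slots 2,6 occupied -> index 10.
Insert 740: h=9, slot 9 empty -> index 9.
Insert 596: h=1, slot 1 empty -> index 1.
Table: [750, 596, 393, —, 801, —, 291, 585, —, 740, 563, 986, —, 727, —, —, 526]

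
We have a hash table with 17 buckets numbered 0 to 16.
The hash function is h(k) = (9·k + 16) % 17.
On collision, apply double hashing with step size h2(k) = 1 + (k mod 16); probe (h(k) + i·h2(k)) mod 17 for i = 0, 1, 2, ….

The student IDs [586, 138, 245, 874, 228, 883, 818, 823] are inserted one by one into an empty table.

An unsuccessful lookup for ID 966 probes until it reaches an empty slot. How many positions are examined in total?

586: h=3 -> slot 3
138: h=0 -> slot 0
245: h=11 -> slot 11
874: h=11, h2=11, probe 11,5 -> slot 5
228: h=11, h2=5, probe 11,16 -> slot 16
883: h=7 -> slot 7
818: h=0, h2=3, probe 0,3,6 -> slot 6
823: h=11, h2=8, probe 11,2 -> slot 2
Table: [138, ∅, 823, 586, ∅, 874, 818, 883, ∅, ∅, ∅, 245, ∅, ∅, ∅, ∅, 228]
Lookup 966: h=6, h2=7, probe 6,13 → slot 13 empty, not found.

2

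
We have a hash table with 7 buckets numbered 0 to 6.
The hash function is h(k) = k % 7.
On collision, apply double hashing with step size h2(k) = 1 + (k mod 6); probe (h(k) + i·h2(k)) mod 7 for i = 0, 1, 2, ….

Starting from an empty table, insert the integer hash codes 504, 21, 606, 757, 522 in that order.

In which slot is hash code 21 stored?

4

504 hashes to 0; slot 0 is free => place at 0.
21 hashes to 0, h2=4; 0 taken => place at 4.
606 hashes to 4, h2=1; 4 taken => place at 5.
757 hashes to 1; slot 1 is free => place at 1.
522 hashes to 4, h2=1; 4,5 taken => place at 6.
Table: [504, 757, ∅, ∅, 21, 606, 522]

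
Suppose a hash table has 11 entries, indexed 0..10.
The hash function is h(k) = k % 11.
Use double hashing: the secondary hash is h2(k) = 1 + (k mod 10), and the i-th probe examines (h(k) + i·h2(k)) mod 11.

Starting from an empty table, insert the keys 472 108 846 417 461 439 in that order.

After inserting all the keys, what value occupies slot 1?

461

Insert 472: h=10, slot 10 empty → index 10.
Insert 108: h=9, slot 9 empty → index 9.
Insert 846: h=10, h2=7, slot 10 occupied → index 6.
Insert 417: h=10, h2=8, slot 10 occupied → index 7.
Insert 461: h=10, h2=2, slot 10 occupied → index 1.
Insert 439: h=10, h2=10, slots 10,9 occupied → index 8.
Table: [-, 461, -, -, -, -, 846, 417, 439, 108, 472]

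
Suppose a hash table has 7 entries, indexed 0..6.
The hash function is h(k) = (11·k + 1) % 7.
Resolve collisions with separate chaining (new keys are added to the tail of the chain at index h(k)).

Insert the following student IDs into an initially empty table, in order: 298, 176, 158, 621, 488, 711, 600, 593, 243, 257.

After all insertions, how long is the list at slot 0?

6

Insert 298: h=3, bucket 3 empty -> new chain.
Insert 176: h=5, bucket 5 empty -> new chain.
Insert 158: h=3, bucket 3 nonempty -> append to chain.
Insert 621: h=0, bucket 0 empty -> new chain.
Insert 488: h=0, bucket 0 nonempty -> append to chain.
Insert 711: h=3, bucket 3 nonempty -> append to chain.
Insert 600: h=0, bucket 0 nonempty -> append to chain.
Insert 593: h=0, bucket 0 nonempty -> append to chain.
Insert 243: h=0, bucket 0 nonempty -> append to chain.
Insert 257: h=0, bucket 0 nonempty -> append to chain.
Final buckets:
0: 621 -> 488 -> 600 -> 593 -> 243 -> 257
1: .
2: .
3: 298 -> 158 -> 711
4: .
5: 176
6: .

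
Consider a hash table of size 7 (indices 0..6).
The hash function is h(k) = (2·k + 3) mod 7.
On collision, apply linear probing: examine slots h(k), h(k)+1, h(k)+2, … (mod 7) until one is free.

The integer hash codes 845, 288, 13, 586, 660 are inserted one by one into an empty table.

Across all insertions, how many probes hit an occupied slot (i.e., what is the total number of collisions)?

845 hashes to 6; slot 6 is free -> place at 6.
288 hashes to 5; slot 5 is free -> place at 5.
13 hashes to 1; slot 1 is free -> place at 1.
586 hashes to 6; 6 taken -> place at 0.
660 hashes to 0; 0,1 taken -> place at 2.
Table: [586, 13, 660, ∅, ∅, 288, 845]

3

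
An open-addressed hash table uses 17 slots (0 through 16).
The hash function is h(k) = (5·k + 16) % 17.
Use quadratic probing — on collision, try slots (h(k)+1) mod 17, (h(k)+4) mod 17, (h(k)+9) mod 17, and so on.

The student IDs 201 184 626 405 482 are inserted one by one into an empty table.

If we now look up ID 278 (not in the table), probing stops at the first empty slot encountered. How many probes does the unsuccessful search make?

201 hashes to 1; slot 1 is free → place at 1.
184 hashes to 1; 1 taken → place at 2.
626 hashes to 1; 1,2 taken → place at 5.
405 hashes to 1; 1,2,5 taken → place at 10.
482 hashes to 12; slot 12 is free → place at 12.
Table: [-, 201, 184, -, -, 626, -, -, -, -, 405, -, 482, -, -, -, -]
Lookup 278: h=12, probe 12,13 → slot 13 empty, not found.

2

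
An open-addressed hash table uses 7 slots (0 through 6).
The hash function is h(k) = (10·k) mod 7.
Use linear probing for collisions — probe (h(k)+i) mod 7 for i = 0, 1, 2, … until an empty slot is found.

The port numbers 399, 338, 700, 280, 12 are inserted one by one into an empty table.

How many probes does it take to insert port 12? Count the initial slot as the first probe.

399: h=0 => slot 0
338: h=6 => slot 6
700: h=0, probe 0,1 => slot 1
280: h=0, probe 0,1,2 => slot 2
12: h=1, probe 1,2,3 => slot 3
Table: [399, 700, 280, 12, —, —, 338]

3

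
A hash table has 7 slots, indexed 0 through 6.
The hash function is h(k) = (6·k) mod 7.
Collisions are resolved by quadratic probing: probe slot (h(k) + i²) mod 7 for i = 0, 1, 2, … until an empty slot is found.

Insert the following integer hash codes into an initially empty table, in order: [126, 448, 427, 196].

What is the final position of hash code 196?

2

Insert 126: h=0, slot 0 empty => index 0.
Insert 448: h=0, slot 0 occupied => index 1.
Insert 427: h=0, slots 0,1 occupied => index 4.
Insert 196: h=0, slots 0,1,4 occupied => index 2.
Table: [126, 448, 196, —, 427, —, —]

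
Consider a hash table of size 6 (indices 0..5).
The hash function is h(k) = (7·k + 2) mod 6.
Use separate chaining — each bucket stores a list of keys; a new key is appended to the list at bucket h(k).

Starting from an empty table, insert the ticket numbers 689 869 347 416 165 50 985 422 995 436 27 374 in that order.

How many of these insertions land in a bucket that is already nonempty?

7

689 → bucket 1
869 → bucket 1 (collision)
347 → bucket 1 (collision)
416 → bucket 4
165 → bucket 5
50 → bucket 4 (collision)
985 → bucket 3
422 → bucket 4 (collision)
995 → bucket 1 (collision)
436 → bucket 0
27 → bucket 5 (collision)
374 → bucket 4 (collision)
Final buckets:
0: 436
1: 689 -> 869 -> 347 -> 995
2: —
3: 985
4: 416 -> 50 -> 422 -> 374
5: 165 -> 27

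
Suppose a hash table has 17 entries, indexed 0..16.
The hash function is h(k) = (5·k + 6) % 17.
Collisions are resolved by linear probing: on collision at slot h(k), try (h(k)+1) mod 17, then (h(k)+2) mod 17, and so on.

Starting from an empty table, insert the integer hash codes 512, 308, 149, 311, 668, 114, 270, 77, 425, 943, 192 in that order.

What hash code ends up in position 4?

192

512: h=16 → slot 16
308: h=16, probe 16,0 → slot 0
149: h=3 → slot 3
311: h=14 → slot 14
668: h=14, probe 14,15 → slot 15
114: h=15, probe 15,16,0,1 → slot 1
270: h=13 → slot 13
77: h=0, probe 0,1,2 → slot 2
425: h=6 → slot 6
943: h=12 → slot 12
192: h=14, probe 14,15,16,0,1,2,3,4 → slot 4
Table: [308, 114, 77, 149, 192, —, 425, —, —, —, —, —, 943, 270, 311, 668, 512]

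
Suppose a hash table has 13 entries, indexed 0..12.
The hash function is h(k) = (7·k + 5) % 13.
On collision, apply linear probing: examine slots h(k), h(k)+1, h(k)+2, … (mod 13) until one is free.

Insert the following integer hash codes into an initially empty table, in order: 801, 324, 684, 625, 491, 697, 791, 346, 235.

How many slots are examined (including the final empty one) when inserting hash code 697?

801: h=9 => slot 9
324: h=11 => slot 11
684: h=9, probe 9,10 => slot 10
625: h=12 => slot 12
491: h=10, probe 10,11,12,0 => slot 0
697: h=9, probe 9,10,11,12,0,1 => slot 1
791: h=4 => slot 4
346: h=9, probe 9,10,11,12,0,1,2 => slot 2
235: h=12, probe 12,0,1,2,3 => slot 3
Table: [491, 697, 346, 235, 791, -, -, -, -, 801, 684, 324, 625]

6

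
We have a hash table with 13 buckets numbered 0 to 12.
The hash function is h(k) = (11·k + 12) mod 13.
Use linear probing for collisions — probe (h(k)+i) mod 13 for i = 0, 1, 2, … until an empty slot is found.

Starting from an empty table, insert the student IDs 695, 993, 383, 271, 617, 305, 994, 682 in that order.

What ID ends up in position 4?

617

695 hashes to 0; slot 0 is free => place at 0.
993 hashes to 2; slot 2 is free => place at 2.
383 hashes to 0; 0 taken => place at 1.
271 hashes to 3; slot 3 is free => place at 3.
617 hashes to 0; 0,1,2,3 taken => place at 4.
305 hashes to 0; 0,1,2,3,4 taken => place at 5.
994 hashes to 0; 0,1,2,3,4,5 taken => place at 6.
682 hashes to 0; 0,1,2,3,4,5,6 taken => place at 7.
Table: [695, 383, 993, 271, 617, 305, 994, 682, ., ., ., ., .]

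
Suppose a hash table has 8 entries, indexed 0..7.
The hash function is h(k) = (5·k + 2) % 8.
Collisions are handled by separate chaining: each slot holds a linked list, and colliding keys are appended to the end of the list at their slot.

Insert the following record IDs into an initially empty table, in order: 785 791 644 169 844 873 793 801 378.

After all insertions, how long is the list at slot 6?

2

Insert 785: h=7, bucket 7 empty → new chain.
Insert 791: h=5, bucket 5 empty → new chain.
Insert 644: h=6, bucket 6 empty → new chain.
Insert 169: h=7, bucket 7 nonempty → append to chain.
Insert 844: h=6, bucket 6 nonempty → append to chain.
Insert 873: h=7, bucket 7 nonempty → append to chain.
Insert 793: h=7, bucket 7 nonempty → append to chain.
Insert 801: h=7, bucket 7 nonempty → append to chain.
Insert 378: h=4, bucket 4 empty → new chain.
Final buckets:
0: ∅
1: ∅
2: ∅
3: ∅
4: 378
5: 791
6: 644 -> 844
7: 785 -> 169 -> 873 -> 793 -> 801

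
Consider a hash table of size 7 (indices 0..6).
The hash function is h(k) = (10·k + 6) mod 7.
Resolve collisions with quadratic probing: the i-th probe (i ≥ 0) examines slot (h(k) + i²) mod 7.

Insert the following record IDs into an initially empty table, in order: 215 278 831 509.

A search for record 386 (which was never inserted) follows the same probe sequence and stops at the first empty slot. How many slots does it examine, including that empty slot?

215: h=0 -> slot 0
278: h=0, probe 0,1 -> slot 1
831: h=0, probe 0,1,4 -> slot 4
509: h=0, probe 0,1,4,2 -> slot 2
Table: [215, 278, 509, _, 831, _, _]
Lookup 386: h=2, probe 2,3 → slot 3 empty, not found.

2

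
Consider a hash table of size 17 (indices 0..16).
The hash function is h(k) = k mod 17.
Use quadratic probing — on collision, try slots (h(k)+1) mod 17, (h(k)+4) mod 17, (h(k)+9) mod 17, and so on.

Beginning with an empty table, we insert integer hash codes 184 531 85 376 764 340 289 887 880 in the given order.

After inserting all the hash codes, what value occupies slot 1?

340

184: h=14 → slot 14
531: h=4 → slot 4
85: h=0 → slot 0
376: h=2 → slot 2
764: h=16 → slot 16
340: h=0, probe 0,1 → slot 1
289: h=0, probe 0,1,4,9 → slot 9
887: h=3 → slot 3
880: h=13 → slot 13
Table: [85, 340, 376, 887, 531, ., ., ., ., 289, ., ., ., 880, 184, ., 764]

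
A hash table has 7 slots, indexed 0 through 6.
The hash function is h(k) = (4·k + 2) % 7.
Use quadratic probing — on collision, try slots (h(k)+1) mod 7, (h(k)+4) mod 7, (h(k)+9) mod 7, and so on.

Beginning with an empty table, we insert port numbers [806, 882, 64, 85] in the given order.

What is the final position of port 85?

3

Insert 806: h=6, slot 6 empty → index 6.
Insert 882: h=2, slot 2 empty → index 2.
Insert 64: h=6, slot 6 occupied → index 0.
Insert 85: h=6, slots 6,0 occupied → index 3.
Table: [64, -, 882, 85, -, -, 806]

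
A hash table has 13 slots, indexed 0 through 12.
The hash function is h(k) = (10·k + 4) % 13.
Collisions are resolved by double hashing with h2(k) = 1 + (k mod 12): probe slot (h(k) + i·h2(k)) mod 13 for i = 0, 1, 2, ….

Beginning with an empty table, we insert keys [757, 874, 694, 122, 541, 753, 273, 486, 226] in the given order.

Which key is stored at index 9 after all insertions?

486

757: h=8 -> slot 8
874: h=8, h2=11, probe 8,6 -> slot 6
694: h=2 -> slot 2
122: h=2, h2=3, probe 2,5 -> slot 5
541: h=6, h2=2, probe 6,8,10 -> slot 10
753: h=7 -> slot 7
273: h=4 -> slot 4
486: h=2, h2=7, probe 2,9 -> slot 9
226: h=2, h2=11, probe 2,0 -> slot 0
Table: [226, _, 694, _, 273, 122, 874, 753, 757, 486, 541, _, _]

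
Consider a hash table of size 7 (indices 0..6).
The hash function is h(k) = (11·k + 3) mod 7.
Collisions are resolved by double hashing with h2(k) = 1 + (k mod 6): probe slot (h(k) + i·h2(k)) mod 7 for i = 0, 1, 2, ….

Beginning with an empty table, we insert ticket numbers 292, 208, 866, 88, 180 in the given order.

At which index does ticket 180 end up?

292: h=2 → slot 2
208: h=2, h2=5, probe 2,0 → slot 0
866: h=2, h2=3, probe 2,5 → slot 5
88: h=5, h2=5, probe 5,3 → slot 3
180: h=2, h2=1, probe 2,3,4 → slot 4
Table: [208, —, 292, 88, 180, 866, —]

4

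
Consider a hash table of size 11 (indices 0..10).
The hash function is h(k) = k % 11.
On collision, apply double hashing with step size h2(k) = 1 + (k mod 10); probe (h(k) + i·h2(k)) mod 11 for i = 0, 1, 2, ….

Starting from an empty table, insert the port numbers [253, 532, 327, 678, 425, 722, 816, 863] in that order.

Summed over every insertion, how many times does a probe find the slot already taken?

3

253: h=0 => slot 0
532: h=4 => slot 4
327: h=8 => slot 8
678: h=7 => slot 7
425: h=7, h2=6, probe 7,2 => slot 2
722: h=7, h2=3, probe 7,10 => slot 10
816: h=2, h2=7, probe 2,9 => slot 9
863: h=5 => slot 5
Table: [253, ∅, 425, ∅, 532, 863, ∅, 678, 327, 816, 722]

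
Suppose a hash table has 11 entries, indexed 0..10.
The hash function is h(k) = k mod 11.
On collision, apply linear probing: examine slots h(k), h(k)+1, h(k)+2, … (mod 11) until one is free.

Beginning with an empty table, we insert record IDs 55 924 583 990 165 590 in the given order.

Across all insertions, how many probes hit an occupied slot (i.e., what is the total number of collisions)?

10

Insert 55: h=0, slot 0 empty → index 0.
Insert 924: h=0, slot 0 occupied → index 1.
Insert 583: h=0, slots 0,1 occupied → index 2.
Insert 990: h=0, slots 0,1,2 occupied → index 3.
Insert 165: h=0, slots 0,1,2,3 occupied → index 4.
Insert 590: h=7, slot 7 empty → index 7.
Table: [55, 924, 583, 990, 165, ., ., 590, ., ., .]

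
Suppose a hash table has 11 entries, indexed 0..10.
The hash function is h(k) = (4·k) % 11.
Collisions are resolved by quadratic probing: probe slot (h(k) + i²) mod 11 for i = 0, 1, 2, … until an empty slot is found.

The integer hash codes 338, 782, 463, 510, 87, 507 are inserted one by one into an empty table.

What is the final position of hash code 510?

338 hashes to 10; slot 10 is free → place at 10.
782 hashes to 4; slot 4 is free → place at 4.
463 hashes to 4; 4 taken → place at 5.
510 hashes to 5; 5 taken → place at 6.
87 hashes to 7; slot 7 is free → place at 7.
507 hashes to 4; 4,5 taken → place at 8.
Table: [., ., ., ., 782, 463, 510, 87, 507, ., 338]

6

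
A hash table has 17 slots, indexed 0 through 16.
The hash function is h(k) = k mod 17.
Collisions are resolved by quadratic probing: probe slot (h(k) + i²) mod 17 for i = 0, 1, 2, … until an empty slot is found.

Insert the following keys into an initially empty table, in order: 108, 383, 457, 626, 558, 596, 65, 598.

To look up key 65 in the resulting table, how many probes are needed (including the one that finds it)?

Insert 108: h=6, slot 6 empty → index 6.
Insert 383: h=9, slot 9 empty → index 9.
Insert 457: h=15, slot 15 empty → index 15.
Insert 626: h=14, slot 14 empty → index 14.
Insert 558: h=14, slots 14,15 occupied → index 1.
Insert 596: h=1, slot 1 occupied → index 2.
Insert 65: h=14, slots 14,15,1,6 occupied → index 13.
Insert 598: h=3, slot 3 empty → index 3.
Table: [_, 558, 596, 598, _, _, 108, _, _, 383, _, _, _, 65, 626, 457, _]
Lookup 65: h=14, probe 14,15,1,6,13 → found at 13.

5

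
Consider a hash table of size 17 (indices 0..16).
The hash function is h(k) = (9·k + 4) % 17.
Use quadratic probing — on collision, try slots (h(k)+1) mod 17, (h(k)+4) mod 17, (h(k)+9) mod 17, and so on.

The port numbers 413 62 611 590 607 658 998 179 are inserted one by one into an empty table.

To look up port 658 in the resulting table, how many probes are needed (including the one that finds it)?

Insert 413: h=15, slot 15 empty -> index 15.
Insert 62: h=1, slot 1 empty -> index 1.
Insert 611: h=12, slot 12 empty -> index 12.
Insert 590: h=10, slot 10 empty -> index 10.
Insert 607: h=10, slot 10 occupied -> index 11.
Insert 658: h=10, slots 10,11 occupied -> index 14.
Insert 998: h=10, slots 10,11,14 occupied -> index 2.
Insert 179: h=0, slot 0 empty -> index 0.
Table: [179, 62, 998, ∅, ∅, ∅, ∅, ∅, ∅, ∅, 590, 607, 611, ∅, 658, 413, ∅]
Lookup 658: h=10, probe 10,11,14 → found at 14.

3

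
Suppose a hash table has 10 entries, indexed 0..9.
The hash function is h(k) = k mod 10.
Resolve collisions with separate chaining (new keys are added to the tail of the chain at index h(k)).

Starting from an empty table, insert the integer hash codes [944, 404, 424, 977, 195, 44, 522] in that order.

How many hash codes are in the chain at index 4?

944 → bucket 4
404 → bucket 4 (collision)
424 → bucket 4 (collision)
977 → bucket 7
195 → bucket 5
44 → bucket 4 (collision)
522 → bucket 2
Final buckets:
0: ∅
1: ∅
2: 522
3: ∅
4: 944 -> 404 -> 424 -> 44
5: 195
6: ∅
7: 977
8: ∅
9: ∅

4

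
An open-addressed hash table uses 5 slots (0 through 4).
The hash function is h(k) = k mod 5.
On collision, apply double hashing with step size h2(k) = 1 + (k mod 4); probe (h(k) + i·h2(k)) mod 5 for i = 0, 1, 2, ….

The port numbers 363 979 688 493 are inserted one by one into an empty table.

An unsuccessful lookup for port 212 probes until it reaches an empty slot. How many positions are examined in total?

Insert 363: h=3, slot 3 empty -> index 3.
Insert 979: h=4, slot 4 empty -> index 4.
Insert 688: h=3, h2=1, slots 3,4 occupied -> index 0.
Insert 493: h=3, h2=2, slots 3,0 occupied -> index 2.
Table: [688, —, 493, 363, 979]
Lookup 212: h=2, h2=1, probe 2,3,4,0,1 → slot 1 empty, not found.

5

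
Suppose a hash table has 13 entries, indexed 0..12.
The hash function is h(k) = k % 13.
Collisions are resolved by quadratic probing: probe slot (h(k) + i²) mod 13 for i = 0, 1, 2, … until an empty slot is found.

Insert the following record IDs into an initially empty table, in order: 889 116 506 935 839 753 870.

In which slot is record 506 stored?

889: h=5 => slot 5
116: h=12 => slot 12
506: h=12, probe 12,0 => slot 0
935: h=12, probe 12,0,3 => slot 3
839: h=7 => slot 7
753: h=12, probe 12,0,3,8 => slot 8
870: h=12, probe 12,0,3,8,2 => slot 2
Table: [506, —, 870, 935, —, 889, —, 839, 753, —, —, —, 116]

0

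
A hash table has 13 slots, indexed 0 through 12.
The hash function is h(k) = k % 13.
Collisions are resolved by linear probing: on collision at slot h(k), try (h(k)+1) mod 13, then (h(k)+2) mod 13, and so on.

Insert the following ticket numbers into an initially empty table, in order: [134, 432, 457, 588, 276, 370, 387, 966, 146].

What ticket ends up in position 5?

588

134 hashes to 4; slot 4 is free → place at 4.
432 hashes to 3; slot 3 is free → place at 3.
457 hashes to 2; slot 2 is free → place at 2.
588 hashes to 3; 3,4 taken → place at 5.
276 hashes to 3; 3,4,5 taken → place at 6.
370 hashes to 6; 6 taken → place at 7.
387 hashes to 10; slot 10 is free → place at 10.
966 hashes to 4; 4,5,6,7 taken → place at 8.
146 hashes to 3; 3,4,5,6,7,8 taken → place at 9.
Table: [_, _, 457, 432, 134, 588, 276, 370, 966, 146, 387, _, _]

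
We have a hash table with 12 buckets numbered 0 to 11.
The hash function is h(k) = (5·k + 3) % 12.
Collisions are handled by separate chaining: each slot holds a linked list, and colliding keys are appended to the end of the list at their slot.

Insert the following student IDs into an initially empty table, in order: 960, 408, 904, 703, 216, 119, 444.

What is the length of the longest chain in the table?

4

960 → bucket 3
408 → bucket 3 (collision)
904 → bucket 11
703 → bucket 2
216 → bucket 3 (collision)
119 → bucket 10
444 → bucket 3 (collision)
Final buckets:
0: .
1: .
2: 703
3: 960 -> 408 -> 216 -> 444
4: .
5: .
6: .
7: .
8: .
9: .
10: 119
11: 904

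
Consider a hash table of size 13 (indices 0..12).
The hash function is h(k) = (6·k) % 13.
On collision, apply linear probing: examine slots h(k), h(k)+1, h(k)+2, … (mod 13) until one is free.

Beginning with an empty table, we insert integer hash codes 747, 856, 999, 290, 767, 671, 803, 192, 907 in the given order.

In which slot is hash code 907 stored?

Insert 747: h=10, slot 10 empty → index 10.
Insert 856: h=1, slot 1 empty → index 1.
Insert 999: h=1, slot 1 occupied → index 2.
Insert 290: h=11, slot 11 empty → index 11.
Insert 767: h=0, slot 0 empty → index 0.
Insert 671: h=9, slot 9 empty → index 9.
Insert 803: h=8, slot 8 empty → index 8.
Insert 192: h=8, slots 8,9,10,11 occupied → index 12.
Insert 907: h=8, slots 8,9,10,11,12,0,1,2 occupied → index 3.
Table: [767, 856, 999, 907, —, —, —, —, 803, 671, 747, 290, 192]

3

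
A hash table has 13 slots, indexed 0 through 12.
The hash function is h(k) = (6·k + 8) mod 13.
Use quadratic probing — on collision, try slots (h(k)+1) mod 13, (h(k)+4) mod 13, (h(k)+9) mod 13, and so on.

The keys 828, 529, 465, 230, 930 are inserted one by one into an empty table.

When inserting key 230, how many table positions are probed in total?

3

828 hashes to 10; slot 10 is free → place at 10.
529 hashes to 10; 10 taken → place at 11.
465 hashes to 3; slot 3 is free → place at 3.
230 hashes to 10; 10,11 taken → place at 1.
930 hashes to 11; 11 taken → place at 12.
Table: [_, 230, _, 465, _, _, _, _, _, _, 828, 529, 930]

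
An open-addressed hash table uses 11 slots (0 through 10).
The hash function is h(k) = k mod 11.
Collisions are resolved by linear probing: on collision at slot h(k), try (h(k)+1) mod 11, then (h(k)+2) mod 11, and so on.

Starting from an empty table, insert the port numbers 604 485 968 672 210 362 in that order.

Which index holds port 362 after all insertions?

4

Insert 604: h=10, slot 10 empty => index 10.
Insert 485: h=1, slot 1 empty => index 1.
Insert 968: h=0, slot 0 empty => index 0.
Insert 672: h=1, slot 1 occupied => index 2.
Insert 210: h=1, slots 1,2 occupied => index 3.
Insert 362: h=10, slots 10,0,1,2,3 occupied => index 4.
Table: [968, 485, 672, 210, 362, ., ., ., ., ., 604]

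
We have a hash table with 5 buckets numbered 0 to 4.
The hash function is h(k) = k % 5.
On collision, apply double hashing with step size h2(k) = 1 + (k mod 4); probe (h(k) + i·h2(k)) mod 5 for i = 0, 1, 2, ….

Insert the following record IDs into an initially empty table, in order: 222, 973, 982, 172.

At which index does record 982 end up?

0

222 hashes to 2; slot 2 is free -> place at 2.
973 hashes to 3; slot 3 is free -> place at 3.
982 hashes to 2, h2=3; 2 taken -> place at 0.
172 hashes to 2, h2=1; 2,3 taken -> place at 4.
Table: [982, -, 222, 973, 172]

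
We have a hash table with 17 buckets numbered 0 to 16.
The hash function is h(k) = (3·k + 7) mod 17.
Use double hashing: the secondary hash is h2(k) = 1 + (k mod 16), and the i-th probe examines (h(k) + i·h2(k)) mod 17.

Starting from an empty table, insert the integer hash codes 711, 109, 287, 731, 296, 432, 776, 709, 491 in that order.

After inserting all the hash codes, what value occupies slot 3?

711: h=15 -> slot 15
109: h=11 -> slot 11
287: h=1 -> slot 1
731: h=7 -> slot 7
296: h=11, h2=9, probe 11,3 -> slot 3
432: h=11, h2=1, probe 11,12 -> slot 12
776: h=6 -> slot 6
709: h=9 -> slot 9
491: h=1, h2=12, probe 1,13 -> slot 13
Table: [—, 287, —, 296, —, —, 776, 731, —, 709, —, 109, 432, 491, —, 711, —]

296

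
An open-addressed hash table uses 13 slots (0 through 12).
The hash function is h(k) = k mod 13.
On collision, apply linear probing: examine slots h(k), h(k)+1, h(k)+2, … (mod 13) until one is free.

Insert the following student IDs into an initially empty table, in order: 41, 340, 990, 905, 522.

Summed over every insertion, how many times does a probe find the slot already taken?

6

41 hashes to 2; slot 2 is free -> place at 2.
340 hashes to 2; 2 taken -> place at 3.
990 hashes to 2; 2,3 taken -> place at 4.
905 hashes to 8; slot 8 is free -> place at 8.
522 hashes to 2; 2,3,4 taken -> place at 5.
Table: [., ., 41, 340, 990, 522, ., ., 905, ., ., ., .]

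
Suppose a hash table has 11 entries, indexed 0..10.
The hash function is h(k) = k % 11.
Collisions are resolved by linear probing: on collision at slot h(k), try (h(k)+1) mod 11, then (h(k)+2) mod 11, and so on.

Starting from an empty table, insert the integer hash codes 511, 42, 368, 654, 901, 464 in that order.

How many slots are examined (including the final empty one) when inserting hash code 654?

Insert 511: h=5, slot 5 empty => index 5.
Insert 42: h=9, slot 9 empty => index 9.
Insert 368: h=5, slot 5 occupied => index 6.
Insert 654: h=5, slots 5,6 occupied => index 7.
Insert 901: h=10, slot 10 empty => index 10.
Insert 464: h=2, slot 2 empty => index 2.
Table: [—, —, 464, —, —, 511, 368, 654, —, 42, 901]

3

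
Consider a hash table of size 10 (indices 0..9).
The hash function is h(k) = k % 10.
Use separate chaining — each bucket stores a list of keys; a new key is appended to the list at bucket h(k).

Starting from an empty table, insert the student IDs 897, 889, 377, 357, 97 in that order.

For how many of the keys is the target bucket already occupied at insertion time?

3

897 -> bucket 7
889 -> bucket 9
377 -> bucket 7 (collision)
357 -> bucket 7 (collision)
97 -> bucket 7 (collision)
Final buckets:
0: .
1: .
2: .
3: .
4: .
5: .
6: .
7: 897 -> 377 -> 357 -> 97
8: .
9: 889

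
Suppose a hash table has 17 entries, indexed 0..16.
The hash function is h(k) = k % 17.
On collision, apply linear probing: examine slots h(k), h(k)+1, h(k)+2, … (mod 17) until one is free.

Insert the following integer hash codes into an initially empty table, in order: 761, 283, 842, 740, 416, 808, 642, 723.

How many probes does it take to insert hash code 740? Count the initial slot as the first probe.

2

761 hashes to 13; slot 13 is free → place at 13.
283 hashes to 11; slot 11 is free → place at 11.
842 hashes to 9; slot 9 is free → place at 9.
740 hashes to 9; 9 taken → place at 10.
416 hashes to 8; slot 8 is free → place at 8.
808 hashes to 9; 9,10,11 taken → place at 12.
642 hashes to 13; 13 taken → place at 14.
723 hashes to 9; 9,10,11,12,13,14 taken → place at 15.
Table: [-, -, -, -, -, -, -, -, 416, 842, 740, 283, 808, 761, 642, 723, -]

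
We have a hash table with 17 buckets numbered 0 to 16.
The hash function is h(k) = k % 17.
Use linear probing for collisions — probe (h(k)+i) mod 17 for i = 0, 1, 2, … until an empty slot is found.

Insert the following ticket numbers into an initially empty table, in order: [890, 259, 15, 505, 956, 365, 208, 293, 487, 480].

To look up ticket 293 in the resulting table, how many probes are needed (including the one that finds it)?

6

890: h=6 => slot 6
259: h=4 => slot 4
15: h=15 => slot 15
505: h=12 => slot 12
956: h=4, probe 4,5 => slot 5
365: h=8 => slot 8
208: h=4, probe 4,5,6,7 => slot 7
293: h=4, probe 4,5,6,7,8,9 => slot 9
487: h=11 => slot 11
480: h=4, probe 4,5,6,7,8,9,10 => slot 10
Table: [—, —, —, —, 259, 956, 890, 208, 365, 293, 480, 487, 505, —, —, 15, —]
Lookup 293: h=4, probe 4,5,6,7,8,9 → found at 9.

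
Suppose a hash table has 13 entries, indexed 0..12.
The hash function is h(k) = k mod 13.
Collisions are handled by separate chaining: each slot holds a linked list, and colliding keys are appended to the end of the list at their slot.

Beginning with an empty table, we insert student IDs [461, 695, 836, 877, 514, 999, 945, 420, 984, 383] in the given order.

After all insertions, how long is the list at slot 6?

4

461 -> bucket 6
695 -> bucket 6 (collision)
836 -> bucket 4
877 -> bucket 6 (collision)
514 -> bucket 7
999 -> bucket 11
945 -> bucket 9
420 -> bucket 4 (collision)
984 -> bucket 9 (collision)
383 -> bucket 6 (collision)
Final buckets:
0: -
1: -
2: -
3: -
4: 836 -> 420
5: -
6: 461 -> 695 -> 877 -> 383
7: 514
8: -
9: 945 -> 984
10: -
11: 999
12: -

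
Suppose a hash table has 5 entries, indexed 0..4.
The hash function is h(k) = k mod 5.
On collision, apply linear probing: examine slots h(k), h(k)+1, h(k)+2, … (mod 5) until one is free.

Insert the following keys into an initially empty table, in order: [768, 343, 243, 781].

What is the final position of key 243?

0

768 hashes to 3; slot 3 is free → place at 3.
343 hashes to 3; 3 taken → place at 4.
243 hashes to 3; 3,4 taken → place at 0.
781 hashes to 1; slot 1 is free → place at 1.
Table: [243, 781, ., 768, 343]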